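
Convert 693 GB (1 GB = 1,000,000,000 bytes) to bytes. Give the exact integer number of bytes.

693,000,000,000 bytes

693 × 1,000,000,000 = 693,000,000,000 bytes  (1 GB = 10^9 bytes)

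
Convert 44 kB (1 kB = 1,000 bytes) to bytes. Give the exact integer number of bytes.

44 × 1,000 = 44,000 bytes  (1 kB = 10^3 bytes)

44,000 bytes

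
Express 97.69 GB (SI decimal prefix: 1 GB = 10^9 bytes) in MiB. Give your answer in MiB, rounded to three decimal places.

97.69 GB = 97.69 × 10^9 bytes = 97,690,000,000 bytes
1 MiB = 1,048,576 bytes
97,690,000,000 / 1,048,576 = 93,164.444 MiB

93,164.444 MiB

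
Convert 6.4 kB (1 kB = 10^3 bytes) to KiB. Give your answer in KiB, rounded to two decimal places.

6.4 kB × 1,000 bytes/kB = 6,400 bytes
1 KiB = 2^10 bytes = 1,024 bytes
6,400 / 1,024 = 6.25 KiB

6.25 KiB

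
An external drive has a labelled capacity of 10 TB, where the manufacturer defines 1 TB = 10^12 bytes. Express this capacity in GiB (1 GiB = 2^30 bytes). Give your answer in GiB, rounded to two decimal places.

10 TB × 1,000,000,000,000 bytes/TB = 10,000,000,000,000 bytes
1 GiB = 2^30 bytes = 1,073,741,824 bytes
10,000,000,000,000 / 1,073,741,824 = 9,313.23 GiB

9,313.23 GiB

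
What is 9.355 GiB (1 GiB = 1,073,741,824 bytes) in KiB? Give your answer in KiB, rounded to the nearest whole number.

9.355 GiB × 1,073,741,824 bytes/GiB = 10,044,854,763.52 bytes
1 KiB = 2^10 bytes = 1,024 bytes
10,044,854,763.52 / 1,024 = 9,809,428 KiB

9,809,428 KiB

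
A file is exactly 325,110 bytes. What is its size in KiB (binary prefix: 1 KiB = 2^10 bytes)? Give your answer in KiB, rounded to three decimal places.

325,110 bytes given.
1 KiB = 1,024 bytes
325,110 / 1,024 = 317.490 KiB

317.490 KiB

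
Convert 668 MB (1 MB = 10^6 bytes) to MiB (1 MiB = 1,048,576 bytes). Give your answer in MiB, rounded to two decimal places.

637.05 MiB

668 MB = 668 × 10^6 bytes = 668,000,000 bytes
1 MiB = 2^20 bytes = 1,048,576 bytes
668,000,000 / 1,048,576 = 637.05 MiB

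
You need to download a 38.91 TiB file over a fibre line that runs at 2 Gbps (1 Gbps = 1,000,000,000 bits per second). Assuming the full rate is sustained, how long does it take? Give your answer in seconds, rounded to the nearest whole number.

38.91 TiB = 42,781,997,436,764.16 bytes = 342,255,979,494,113.28 bits
2 Gbps = 2,000,000,000 bits/s
time = 342,255,979,494,113.28 / 2,000,000,000 = 171,128 s

171,128 seconds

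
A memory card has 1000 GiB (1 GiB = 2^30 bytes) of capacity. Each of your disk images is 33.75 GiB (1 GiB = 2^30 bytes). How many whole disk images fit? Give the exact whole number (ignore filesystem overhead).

29

Capacity: 1000 GiB = 1,073,741,824,000 bytes
Per item: 33.75 GiB = 36,238,786,560 bytes
⌊1,073,741,824,000 / 36,238,786,560⌋ = 29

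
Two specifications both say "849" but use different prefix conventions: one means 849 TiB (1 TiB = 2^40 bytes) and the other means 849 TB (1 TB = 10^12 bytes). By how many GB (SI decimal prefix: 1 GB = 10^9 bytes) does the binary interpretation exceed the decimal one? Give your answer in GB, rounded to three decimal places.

849 TiB = 849 × 1,099,511,627,776 = 933,485,371,981,824 bytes
849 TB = 849 × 1,000,000,000,000 = 849,000,000,000,000 bytes
difference = 84,485,371,981,824 bytes
84,485,371,981,824 / 1,000,000,000 = 84,485.372 GB

84,485.372 GB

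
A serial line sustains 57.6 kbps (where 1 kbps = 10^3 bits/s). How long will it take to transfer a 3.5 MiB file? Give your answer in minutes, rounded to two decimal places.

8.50 minutes

3.5 MiB = 3,670,016 bytes = 29,360,128 bits
57.6 kbps = 57,600 bits/s
time = 29,360,128 / 57,600 = 509.724 s
509.724 s / 60 = 8.50 minutes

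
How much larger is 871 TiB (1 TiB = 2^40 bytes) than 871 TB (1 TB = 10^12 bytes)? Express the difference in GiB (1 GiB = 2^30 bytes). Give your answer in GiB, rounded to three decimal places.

80,722.038 GiB

871 TiB = 871 × 1,099,511,627,776 = 957,674,627,792,896 bytes
871 TB = 871 × 1,000,000,000,000 = 871,000,000,000,000 bytes
difference = 86,674,627,792,896 bytes
86,674,627,792,896 / 1,073,741,824 = 80,722.038 GiB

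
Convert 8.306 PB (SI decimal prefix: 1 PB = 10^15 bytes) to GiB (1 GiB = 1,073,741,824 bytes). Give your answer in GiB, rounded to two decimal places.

8.306 PB = 8.306 × 10^15 bytes = 8,306,000,000,000,000 bytes
1 GiB = 2^30 bytes = 1,073,741,824 bytes
8,306,000,000,000,000 / 1,073,741,824 = 7,735,565.30 GiB

7,735,565.30 GiB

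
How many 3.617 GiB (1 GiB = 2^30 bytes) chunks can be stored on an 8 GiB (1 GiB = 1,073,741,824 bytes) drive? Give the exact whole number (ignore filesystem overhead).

2

Capacity: 8 GiB = 8,589,934,592 bytes
Per item: 3.617 GiB = 3,883,724,177.408 bytes
⌊8,589,934,592 / 3,883,724,177.408⌋ = 2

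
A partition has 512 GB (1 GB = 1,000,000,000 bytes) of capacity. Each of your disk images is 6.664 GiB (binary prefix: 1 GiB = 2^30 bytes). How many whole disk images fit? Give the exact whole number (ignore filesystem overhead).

Capacity: 512 GB = 512,000,000,000 bytes
Per item: 6.664 GiB = 7,155,415,515.136 bytes
⌊512,000,000,000 / 7,155,415,515.136⌋ = 71

71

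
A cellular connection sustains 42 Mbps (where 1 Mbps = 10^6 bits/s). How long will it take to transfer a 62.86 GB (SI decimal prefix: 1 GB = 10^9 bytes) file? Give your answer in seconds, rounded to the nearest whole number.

62.86 GB = 62,860,000,000 bytes = 502,880,000,000 bits
42 Mbps = 42,000,000 bits/s
time = 502,880,000,000 / 42,000,000 = 11,973 s

11,973 seconds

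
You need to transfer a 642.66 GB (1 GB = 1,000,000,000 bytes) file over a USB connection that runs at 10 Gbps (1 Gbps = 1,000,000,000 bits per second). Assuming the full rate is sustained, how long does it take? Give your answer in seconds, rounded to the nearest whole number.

642.66 GB = 642,660,000,000 bytes = 5,141,280,000,000 bits
10 Gbps = 10,000,000,000 bits/s
time = 5,141,280,000,000 / 10,000,000,000 = 514 s

514 seconds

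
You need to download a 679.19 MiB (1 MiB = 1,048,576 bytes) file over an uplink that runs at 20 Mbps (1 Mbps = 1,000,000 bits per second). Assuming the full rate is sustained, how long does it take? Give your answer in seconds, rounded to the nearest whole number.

285 seconds

679.19 MiB = 712,182,333.44 bytes = 5,697,458,667.52 bits
20 Mbps = 20,000,000 bits/s
time = 5,697,458,667.52 / 20,000,000 = 285 s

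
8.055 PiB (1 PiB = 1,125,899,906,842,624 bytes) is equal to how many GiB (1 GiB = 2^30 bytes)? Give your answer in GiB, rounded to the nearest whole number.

8.055 PiB = 8.055 × 2^50 bytes = 9,069,123,749,617,336.32 bytes
1 GiB = 2^30 bytes = 1,073,741,824 bytes
9,069,123,749,617,336.32 / 1,073,741,824 = 8,446,280 GiB

8,446,280 GiB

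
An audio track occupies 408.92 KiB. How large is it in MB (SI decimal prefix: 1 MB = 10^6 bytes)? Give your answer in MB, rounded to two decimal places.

0.42 MB

408.92 KiB = 408.92 × 2^10 bytes = 418,734.08 bytes
1 MB = 1,000,000 bytes
418,734.08 / 1,000,000 = 0.42 MB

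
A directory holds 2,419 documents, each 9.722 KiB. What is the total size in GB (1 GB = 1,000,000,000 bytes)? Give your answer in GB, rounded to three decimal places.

0.024 GB

Total = 2,419 × 9.722 KiB = 23517.518 KiB
= 23517.518 × 1,024 bytes = 24,081,938.432 bytes
1 GB = 1,000,000,000 bytes
24,081,938.432 / 1,000,000,000 = 0.024 GB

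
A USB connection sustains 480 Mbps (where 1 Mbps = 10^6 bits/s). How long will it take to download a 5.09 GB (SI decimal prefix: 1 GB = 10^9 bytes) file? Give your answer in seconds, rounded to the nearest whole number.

85 seconds

5.09 GB = 5,090,000,000 bytes = 40,720,000,000 bits
480 Mbps = 480,000,000 bits/s
time = 40,720,000,000 / 480,000,000 = 85 s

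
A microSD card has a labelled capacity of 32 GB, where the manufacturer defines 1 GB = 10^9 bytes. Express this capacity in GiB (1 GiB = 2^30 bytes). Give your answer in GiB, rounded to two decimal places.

29.80 GiB

32 GB × 1,000,000,000 bytes/GB = 32,000,000,000 bytes
1 GiB = 1,073,741,824 bytes
32,000,000,000 / 1,073,741,824 = 29.80 GiB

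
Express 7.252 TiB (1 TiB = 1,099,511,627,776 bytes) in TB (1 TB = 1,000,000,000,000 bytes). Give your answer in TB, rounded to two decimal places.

7.97 TB

7.252 TiB × 1,099,511,627,776 bytes/TiB = 7,973,658,324,631.552 bytes
1 TB = 10^12 bytes = 1,000,000,000,000 bytes
7,973,658,324,631.552 / 1,000,000,000,000 = 7.97 TB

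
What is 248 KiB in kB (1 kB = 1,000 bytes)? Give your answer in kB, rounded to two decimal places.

253.95 kB

248 KiB = 248 × 2^10 bytes = 253,952 bytes
1 kB = 10^3 bytes = 1,000 bytes
253,952 / 1,000 = 253.95 kB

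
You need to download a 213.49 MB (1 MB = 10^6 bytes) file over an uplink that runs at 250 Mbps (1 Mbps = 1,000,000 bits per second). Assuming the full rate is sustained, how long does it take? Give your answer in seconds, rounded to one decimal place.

6.8 seconds

213.49 MB = 213,490,000 bytes = 1,707,920,000 bits
250 Mbps = 250,000,000 bits/s
time = 1,707,920,000 / 250,000,000 = 6.8 s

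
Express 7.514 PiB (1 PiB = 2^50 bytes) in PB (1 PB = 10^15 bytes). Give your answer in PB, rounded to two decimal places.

8.46 PB

7.514 PiB = 7.514 × 2^50 bytes = 8,460,011,900,015,476.736 bytes
1 PB = 1,000,000,000,000,000 bytes
8,460,011,900,015,476.736 / 1,000,000,000,000,000 = 8.46 PB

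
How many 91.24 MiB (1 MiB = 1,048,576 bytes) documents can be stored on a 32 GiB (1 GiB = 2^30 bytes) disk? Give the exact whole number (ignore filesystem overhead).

359

Capacity: 32 GiB = 34,359,738,368 bytes
Per item: 91.24 MiB = 95,672,074.24 bytes
⌊34,359,738,368 / 95,672,074.24⌋ = 359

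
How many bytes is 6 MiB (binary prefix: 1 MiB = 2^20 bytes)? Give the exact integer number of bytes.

6,291,456 bytes

6 × 1,048,576 = 6,291,456 bytes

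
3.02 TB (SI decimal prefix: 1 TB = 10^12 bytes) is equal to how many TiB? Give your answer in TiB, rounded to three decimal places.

2.747 TiB

3.02 TB × 1,000,000,000,000 bytes/TB = 3,020,000,000,000 bytes
1 TiB = 2^40 bytes = 1,099,511,627,776 bytes
3,020,000,000,000 / 1,099,511,627,776 = 2.747 TiB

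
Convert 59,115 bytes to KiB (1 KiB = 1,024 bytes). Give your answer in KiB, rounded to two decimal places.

59,115 bytes given.
1 KiB = 1,024 bytes
59,115 / 1,024 = 57.73 KiB

57.73 KiB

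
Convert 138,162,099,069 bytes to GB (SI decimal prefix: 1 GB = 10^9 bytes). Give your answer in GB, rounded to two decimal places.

138.16 GB

138,162,099,069 bytes given.
1 GB = 10^9 bytes = 1,000,000,000 bytes
138,162,099,069 / 1,000,000,000 = 138.16 GB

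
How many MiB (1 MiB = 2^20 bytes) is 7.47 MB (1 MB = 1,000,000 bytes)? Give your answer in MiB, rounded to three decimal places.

7.47 MB × 1,000,000 bytes/MB = 7,470,000 bytes
1 MiB = 1,048,576 bytes
7,470,000 / 1,048,576 = 7.124 MiB

7.124 MiB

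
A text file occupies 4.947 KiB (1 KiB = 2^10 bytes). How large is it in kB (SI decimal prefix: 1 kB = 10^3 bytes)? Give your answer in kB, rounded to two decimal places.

5.07 kB

4.947 KiB × 1,024 bytes/KiB = 5,065.728 bytes
1 kB = 10^3 bytes = 1,000 bytes
5,065.728 / 1,000 = 5.07 kB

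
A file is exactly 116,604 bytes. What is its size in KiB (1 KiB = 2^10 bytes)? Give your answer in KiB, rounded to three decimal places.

116,604 bytes given.
1 KiB = 1,024 bytes
116,604 / 1,024 = 113.871 KiB

113.871 KiB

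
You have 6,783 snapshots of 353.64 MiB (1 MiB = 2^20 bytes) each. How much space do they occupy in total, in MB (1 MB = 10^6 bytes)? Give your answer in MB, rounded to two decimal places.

Total = 6,783 × 353.64 MiB = 2398740.12 MiB
= 2398740.12 × 1,048,576 bytes = 2,515,261,320,069.12 bytes
1 MB = 1,000,000 bytes
2,515,261,320,069.12 / 1,000,000 = 2,515,261.32 MB

2,515,261.32 MB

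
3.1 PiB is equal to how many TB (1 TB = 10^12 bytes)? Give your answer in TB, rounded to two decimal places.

3,490.29 TB

3.1 PiB = 3.1 × 2^50 bytes = 3,490,289,711,212,134.4 bytes
1 TB = 10^12 bytes = 1,000,000,000,000 bytes
3,490,289,711,212,134.4 / 1,000,000,000,000 = 3,490.29 TB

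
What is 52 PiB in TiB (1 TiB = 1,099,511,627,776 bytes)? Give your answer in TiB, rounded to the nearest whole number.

52 PiB × 1,125,899,906,842,624 bytes/PiB = 58,546,795,155,816,448 bytes
1 TiB = 1,099,511,627,776 bytes
58,546,795,155,816,448 / 1,099,511,627,776 = 53,248 TiB

53,248 TiB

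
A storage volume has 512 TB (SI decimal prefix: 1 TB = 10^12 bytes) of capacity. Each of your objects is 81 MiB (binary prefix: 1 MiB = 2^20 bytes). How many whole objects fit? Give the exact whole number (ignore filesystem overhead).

6,028,163

Capacity: 512 TB = 512,000,000,000,000 bytes
Per item: 81 MiB = 84,934,656 bytes
⌊512,000,000,000,000 / 84,934,656⌋ = 6,028,163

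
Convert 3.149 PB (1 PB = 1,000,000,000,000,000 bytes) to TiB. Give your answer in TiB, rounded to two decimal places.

2,864.00 TiB

3.149 PB = 3.149 × 10^15 bytes = 3,149,000,000,000,000 bytes
1 TiB = 2^40 bytes = 1,099,511,627,776 bytes
3,149,000,000,000,000 / 1,099,511,627,776 = 2,864.00 TiB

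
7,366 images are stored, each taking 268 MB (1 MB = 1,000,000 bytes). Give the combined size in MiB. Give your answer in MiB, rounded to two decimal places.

Total = 7,366 × 268 MB = 1,974,088 MB
= 1,974,088 × 1,000,000 bytes = 1,974,088,000,000 bytes
1 MiB = 1,048,576 bytes
1,974,088,000,000 / 1,048,576 = 1,882,637.02 MiB

1,882,637.02 MiB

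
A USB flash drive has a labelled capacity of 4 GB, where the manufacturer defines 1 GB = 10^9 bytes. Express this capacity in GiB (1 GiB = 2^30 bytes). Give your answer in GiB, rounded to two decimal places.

4 GB = 4 × 10^9 bytes = 4,000,000,000 bytes
1 GiB = 2^30 bytes = 1,073,741,824 bytes
4,000,000,000 / 1,073,741,824 = 3.73 GiB

3.73 GiB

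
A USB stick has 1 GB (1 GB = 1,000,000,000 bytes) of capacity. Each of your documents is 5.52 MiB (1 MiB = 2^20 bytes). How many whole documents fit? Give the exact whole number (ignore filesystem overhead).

172

Capacity: 1 GB = 1,000,000,000 bytes
Per item: 5.52 MiB = 5,788,139.52 bytes
⌊1,000,000,000 / 5,788,139.52⌋ = 172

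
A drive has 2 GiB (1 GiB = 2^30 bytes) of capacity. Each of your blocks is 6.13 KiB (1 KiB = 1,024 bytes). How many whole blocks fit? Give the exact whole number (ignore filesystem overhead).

342,112

Capacity: 2 GiB = 2,147,483,648 bytes
Per item: 6.13 KiB = 6,277.12 bytes
⌊2,147,483,648 / 6,277.12⌋ = 342,112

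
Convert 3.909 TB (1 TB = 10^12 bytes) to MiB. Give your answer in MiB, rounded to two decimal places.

3,727,912.90 MiB

3.909 TB = 3.909 × 10^12 bytes = 3,909,000,000,000 bytes
1 MiB = 1,048,576 bytes
3,909,000,000,000 / 1,048,576 = 3,727,912.90 MiB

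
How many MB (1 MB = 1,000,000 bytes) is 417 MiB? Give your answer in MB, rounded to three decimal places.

437.256 MB

417 MiB = 417 × 2^20 bytes = 437,256,192 bytes
1 MB = 1,000,000 bytes
437,256,192 / 1,000,000 = 437.256 MB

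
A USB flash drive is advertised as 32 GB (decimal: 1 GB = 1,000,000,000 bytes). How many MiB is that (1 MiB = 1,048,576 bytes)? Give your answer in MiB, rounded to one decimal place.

30,517.6 MiB

32 GB × 1,000,000,000 bytes/GB = 32,000,000,000 bytes
1 MiB = 1,048,576 bytes
32,000,000,000 / 1,048,576 = 30,517.6 MiB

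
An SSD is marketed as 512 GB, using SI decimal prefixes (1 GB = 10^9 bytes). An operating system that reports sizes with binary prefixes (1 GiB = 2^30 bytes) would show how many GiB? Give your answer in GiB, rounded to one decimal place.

512 GB × 1,000,000,000 bytes/GB = 512,000,000,000 bytes
1 GiB = 1,073,741,824 bytes
512,000,000,000 / 1,073,741,824 = 476.8 GiB

476.8 GiB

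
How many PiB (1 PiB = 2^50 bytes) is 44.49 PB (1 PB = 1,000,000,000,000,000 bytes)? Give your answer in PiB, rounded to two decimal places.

39.52 PiB

44.49 PB × 1,000,000,000,000,000 bytes/PB = 44,490,000,000,000,000 bytes
1 PiB = 2^50 bytes = 1,125,899,906,842,624 bytes
44,490,000,000,000,000 / 1,125,899,906,842,624 = 39.52 PiB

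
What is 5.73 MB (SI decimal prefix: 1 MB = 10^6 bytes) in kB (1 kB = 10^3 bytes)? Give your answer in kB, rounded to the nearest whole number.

5,730 kB

5.73 MB = 5.73 × 10^6 bytes = 5,730,000 bytes
1 kB = 10^3 bytes = 1,000 bytes
5,730,000 / 1,000 = 5,730 kB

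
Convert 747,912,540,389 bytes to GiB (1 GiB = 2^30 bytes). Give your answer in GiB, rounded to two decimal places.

696.55 GiB

747,912,540,389 bytes given.
1 GiB = 1,073,741,824 bytes
747,912,540,389 / 1,073,741,824 = 696.55 GiB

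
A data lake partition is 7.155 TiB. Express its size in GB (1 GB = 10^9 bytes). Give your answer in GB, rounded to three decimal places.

7,867.006 GB

7.155 TiB = 7.155 × 2^40 bytes = 7,867,005,696,737.28 bytes
1 GB = 1,000,000,000 bytes
7,867,005,696,737.28 / 1,000,000,000 = 7,867.006 GB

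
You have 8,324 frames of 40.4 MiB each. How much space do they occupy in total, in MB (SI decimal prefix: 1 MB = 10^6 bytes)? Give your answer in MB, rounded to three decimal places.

352,625.204 MB

Total = 8,324 × 40.4 MiB = 336289.6 MiB
= 336289.6 × 1,048,576 bytes = 352,625,203,609.6 bytes
1 MB = 1,000,000 bytes
352,625,203,609.6 / 1,000,000 = 352,625.204 MB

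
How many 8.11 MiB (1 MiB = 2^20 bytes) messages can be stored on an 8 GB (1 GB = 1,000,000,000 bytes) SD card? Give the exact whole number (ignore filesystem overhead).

Capacity: 8 GB = 8,000,000,000 bytes
Per item: 8.11 MiB = 8,503,951.36 bytes
⌊8,000,000,000 / 8,503,951.36⌋ = 940

940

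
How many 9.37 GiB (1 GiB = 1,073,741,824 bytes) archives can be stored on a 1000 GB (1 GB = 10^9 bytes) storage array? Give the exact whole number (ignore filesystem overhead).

99

Capacity: 1000 GB = 1,000,000,000,000 bytes
Per item: 9.37 GiB = 10,060,960,890.88 bytes
⌊1,000,000,000,000 / 10,060,960,890.88⌋ = 99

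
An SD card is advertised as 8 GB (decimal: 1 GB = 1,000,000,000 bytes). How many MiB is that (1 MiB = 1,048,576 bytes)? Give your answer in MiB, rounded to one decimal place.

8 GB × 1,000,000,000 bytes/GB = 8,000,000,000 bytes
1 MiB = 1,048,576 bytes
8,000,000,000 / 1,048,576 = 7,629.4 MiB

7,629.4 MiB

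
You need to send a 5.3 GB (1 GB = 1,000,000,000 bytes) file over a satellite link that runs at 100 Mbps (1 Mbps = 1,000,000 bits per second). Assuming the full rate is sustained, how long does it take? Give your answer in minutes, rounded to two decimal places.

5.3 GB = 5,300,000,000 bytes = 42,400,000,000 bits
100 Mbps = 100,000,000 bits/s
time = 42,400,000,000 / 100,000,000 = 424.000 s
424.000 s / 60 = 7.07 minutes

7.07 minutes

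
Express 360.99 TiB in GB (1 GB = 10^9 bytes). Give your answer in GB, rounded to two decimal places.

396,912.70 GB

360.99 TiB = 360.99 × 2^40 bytes = 396,912,702,510,858.24 bytes
1 GB = 10^9 bytes = 1,000,000,000 bytes
396,912,702,510,858.24 / 1,000,000,000 = 396,912.70 GB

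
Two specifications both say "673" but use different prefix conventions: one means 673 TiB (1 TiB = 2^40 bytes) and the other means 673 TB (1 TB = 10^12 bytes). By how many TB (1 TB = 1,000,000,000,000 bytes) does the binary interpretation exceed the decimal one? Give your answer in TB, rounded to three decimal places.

673 TiB = 673 × 1,099,511,627,776 = 739,971,325,493,248 bytes
673 TB = 673 × 1,000,000,000,000 = 673,000,000,000,000 bytes
difference = 66,971,325,493,248 bytes
66,971,325,493,248 / 1,000,000,000,000 = 66.971 TB

66.971 TB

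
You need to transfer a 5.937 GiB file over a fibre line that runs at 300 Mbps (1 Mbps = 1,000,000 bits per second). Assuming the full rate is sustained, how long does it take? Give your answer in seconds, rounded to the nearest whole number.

170 seconds

5.937 GiB = 6,374,805,209.088 bytes = 50,998,441,672.704 bits
300 Mbps = 300,000,000 bits/s
time = 50,998,441,672.704 / 300,000,000 = 170 s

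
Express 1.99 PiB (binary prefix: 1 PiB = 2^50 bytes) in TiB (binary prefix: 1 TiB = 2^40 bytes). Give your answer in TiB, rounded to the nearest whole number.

1.99 PiB × 1,125,899,906,842,624 bytes/PiB = 2,240,540,814,616,821.76 bytes
1 TiB = 1,099,511,627,776 bytes
2,240,540,814,616,821.76 / 1,099,511,627,776 = 2,038 TiB

2,038 TiB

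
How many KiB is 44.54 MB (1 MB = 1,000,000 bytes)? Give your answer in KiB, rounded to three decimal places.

43,496.094 KiB

44.54 MB × 1,000,000 bytes/MB = 44,540,000 bytes
1 KiB = 1,024 bytes
44,540,000 / 1,024 = 43,496.094 KiB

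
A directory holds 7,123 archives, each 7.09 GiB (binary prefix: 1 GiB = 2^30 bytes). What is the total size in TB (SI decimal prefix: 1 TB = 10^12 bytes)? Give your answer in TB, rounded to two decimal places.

Total = 7,123 × 7.09 GiB = 50502.07 GiB
= 50502.07 × 1,073,741,824 bytes = 54,226,184,757,575.68 bytes
1 TB = 1,000,000,000,000 bytes
54,226,184,757,575.68 / 1,000,000,000,000 = 54.23 TB

54.23 TB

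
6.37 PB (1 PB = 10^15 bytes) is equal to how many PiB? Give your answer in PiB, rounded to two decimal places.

5.66 PiB

6.37 PB × 1,000,000,000,000,000 bytes/PB = 6,370,000,000,000,000 bytes
1 PiB = 1,125,899,906,842,624 bytes
6,370,000,000,000,000 / 1,125,899,906,842,624 = 5.66 PiB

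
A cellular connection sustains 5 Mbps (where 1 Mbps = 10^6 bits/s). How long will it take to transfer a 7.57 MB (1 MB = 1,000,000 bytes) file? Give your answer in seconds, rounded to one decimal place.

7.57 MB = 7,570,000 bytes = 60,560,000 bits
5 Mbps = 5,000,000 bits/s
time = 60,560,000 / 5,000,000 = 12.1 s

12.1 seconds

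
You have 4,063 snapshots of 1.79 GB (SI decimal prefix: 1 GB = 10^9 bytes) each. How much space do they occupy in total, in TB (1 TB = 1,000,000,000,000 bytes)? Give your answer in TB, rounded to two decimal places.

7.27 TB

Total = 4,063 × 1.79 GB = 7272.77 GB
= 7272.77 × 1,000,000,000 bytes = 7,272,770,000,000 bytes
1 TB = 1,000,000,000,000 bytes
7,272,770,000,000 / 1,000,000,000,000 = 7.27 TB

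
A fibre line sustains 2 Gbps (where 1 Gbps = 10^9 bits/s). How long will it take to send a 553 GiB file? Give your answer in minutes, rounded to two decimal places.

553 GiB = 593,779,228,672 bytes = 4,750,233,829,376 bits
2 Gbps = 2,000,000,000 bits/s
time = 4,750,233,829,376 / 2,000,000,000 = 2,375.117 s
2,375.117 s / 60 = 39.59 minutes

39.59 minutes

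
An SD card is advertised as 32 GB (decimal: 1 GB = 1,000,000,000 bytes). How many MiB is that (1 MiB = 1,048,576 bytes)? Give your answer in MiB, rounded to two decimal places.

32 GB = 32 × 10^9 bytes = 32,000,000,000 bytes
1 MiB = 2^20 bytes = 1,048,576 bytes
32,000,000,000 / 1,048,576 = 30,517.58 MiB

30,517.58 MiB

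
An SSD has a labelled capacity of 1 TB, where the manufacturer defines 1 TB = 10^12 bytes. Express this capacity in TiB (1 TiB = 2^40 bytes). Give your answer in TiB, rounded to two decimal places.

0.91 TiB

1 TB = 1 × 10^12 bytes = 1,000,000,000,000 bytes
1 TiB = 1,099,511,627,776 bytes
1,000,000,000,000 / 1,099,511,627,776 = 0.91 TiB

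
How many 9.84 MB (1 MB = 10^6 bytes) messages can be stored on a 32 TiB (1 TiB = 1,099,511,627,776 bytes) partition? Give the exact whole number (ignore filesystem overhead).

3,575,647

Capacity: 32 TiB = 35,184,372,088,832 bytes
Per item: 9.84 MB = 9,840,000 bytes
⌊35,184,372,088,832 / 9,840,000⌋ = 3,575,647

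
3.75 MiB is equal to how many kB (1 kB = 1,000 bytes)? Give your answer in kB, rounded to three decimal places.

3.75 MiB = 3.75 × 2^20 bytes = 3,932,160 bytes
1 kB = 1,000 bytes
3,932,160 / 1,000 = 3,932.160 kB

3,932.160 kB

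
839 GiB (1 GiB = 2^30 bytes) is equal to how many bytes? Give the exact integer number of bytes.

839 × 1,073,741,824 = 900,869,390,336 bytes

900,869,390,336 bytes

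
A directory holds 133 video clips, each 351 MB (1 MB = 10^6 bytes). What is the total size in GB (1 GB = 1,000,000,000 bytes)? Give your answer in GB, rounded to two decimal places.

Total = 133 × 351 MB = 46,683 MB
= 46,683 × 1,000,000 bytes = 46,683,000,000 bytes
1 GB = 1,000,000,000 bytes
46,683,000,000 / 1,000,000,000 = 46.68 GB

46.68 GB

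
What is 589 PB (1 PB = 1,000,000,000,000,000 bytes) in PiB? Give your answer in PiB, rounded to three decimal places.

523.137 PiB

589 PB = 589 × 10^15 bytes = 589,000,000,000,000,000 bytes
1 PiB = 2^50 bytes = 1,125,899,906,842,624 bytes
589,000,000,000,000,000 / 1,125,899,906,842,624 = 523.137 PiB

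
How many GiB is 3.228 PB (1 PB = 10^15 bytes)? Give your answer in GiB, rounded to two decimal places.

3,006,309.27 GiB

3.228 PB × 1,000,000,000,000,000 bytes/PB = 3,228,000,000,000,000 bytes
1 GiB = 1,073,741,824 bytes
3,228,000,000,000,000 / 1,073,741,824 = 3,006,309.27 GiB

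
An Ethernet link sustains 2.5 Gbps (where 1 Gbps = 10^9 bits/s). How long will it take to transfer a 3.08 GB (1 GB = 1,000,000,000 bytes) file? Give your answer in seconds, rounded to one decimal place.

3.08 GB = 3,080,000,000 bytes = 24,640,000,000 bits
2.5 Gbps = 2,500,000,000 bits/s
time = 24,640,000,000 / 2,500,000,000 = 9.9 s

9.9 seconds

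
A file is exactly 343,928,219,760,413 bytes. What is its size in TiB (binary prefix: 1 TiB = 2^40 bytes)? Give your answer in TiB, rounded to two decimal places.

343,928,219,760,413 bytes given.
1 TiB = 2^40 bytes = 1,099,511,627,776 bytes
343,928,219,760,413 / 1,099,511,627,776 = 312.80 TiB

312.80 TiB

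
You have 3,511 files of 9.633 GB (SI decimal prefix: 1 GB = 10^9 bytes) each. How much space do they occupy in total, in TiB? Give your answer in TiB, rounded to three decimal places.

Total = 3,511 × 9.633 GB = 33821.463 GB
= 33821.463 × 1,000,000,000 bytes = 33,821,463,000,000 bytes
1 TiB = 1,099,511,627,776 bytes
33,821,463,000,000 / 1,099,511,627,776 = 30.760 TiB

30.760 TiB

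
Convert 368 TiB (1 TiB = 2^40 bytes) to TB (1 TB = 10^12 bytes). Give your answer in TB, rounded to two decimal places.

368 TiB = 368 × 2^40 bytes = 404,620,279,021,568 bytes
1 TB = 1,000,000,000,000 bytes
404,620,279,021,568 / 1,000,000,000,000 = 404.62 TB

404.62 TB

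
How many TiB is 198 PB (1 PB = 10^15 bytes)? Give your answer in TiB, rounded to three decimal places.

198 PB = 198 × 10^15 bytes = 198,000,000,000,000,000 bytes
1 TiB = 2^40 bytes = 1,099,511,627,776 bytes
198,000,000,000,000,000 / 1,099,511,627,776 = 180,079.951 TiB

180,079.951 TiB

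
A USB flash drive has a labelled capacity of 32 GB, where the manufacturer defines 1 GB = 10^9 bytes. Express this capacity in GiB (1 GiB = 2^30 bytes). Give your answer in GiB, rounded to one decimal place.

32 GB = 32 × 10^9 bytes = 32,000,000,000 bytes
1 GiB = 2^30 bytes = 1,073,741,824 bytes
32,000,000,000 / 1,073,741,824 = 29.8 GiB

29.8 GiB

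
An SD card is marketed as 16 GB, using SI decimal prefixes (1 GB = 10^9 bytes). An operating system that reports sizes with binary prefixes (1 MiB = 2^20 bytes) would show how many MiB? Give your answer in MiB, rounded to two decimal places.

15,258.79 MiB

16 GB × 1,000,000,000 bytes/GB = 16,000,000,000 bytes
1 MiB = 2^20 bytes = 1,048,576 bytes
16,000,000,000 / 1,048,576 = 15,258.79 MiB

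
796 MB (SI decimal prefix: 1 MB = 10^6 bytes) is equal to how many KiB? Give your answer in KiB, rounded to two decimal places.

777,343.75 KiB

796 MB × 1,000,000 bytes/MB = 796,000,000 bytes
1 KiB = 1,024 bytes
796,000,000 / 1,024 = 777,343.75 KiB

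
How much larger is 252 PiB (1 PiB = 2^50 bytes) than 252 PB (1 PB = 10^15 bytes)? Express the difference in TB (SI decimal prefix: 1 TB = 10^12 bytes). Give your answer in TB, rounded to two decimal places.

252 PiB = 252 × 1,125,899,906,842,624 = 283,726,776,524,341,248 bytes
252 PB = 252 × 1,000,000,000,000,000 = 252,000,000,000,000,000 bytes
difference = 31,726,776,524,341,248 bytes
31,726,776,524,341,248 / 1,000,000,000,000 = 31,726.78 TB

31,726.78 TB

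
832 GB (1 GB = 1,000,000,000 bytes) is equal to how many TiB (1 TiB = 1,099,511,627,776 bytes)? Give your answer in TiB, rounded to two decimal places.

832 GB × 1,000,000,000 bytes/GB = 832,000,000,000 bytes
1 TiB = 2^40 bytes = 1,099,511,627,776 bytes
832,000,000,000 / 1,099,511,627,776 = 0.76 TiB

0.76 TiB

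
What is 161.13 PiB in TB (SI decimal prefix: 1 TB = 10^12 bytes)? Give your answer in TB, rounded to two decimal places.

181,416.25 TB

161.13 PiB = 161.13 × 2^50 bytes = 181,416,251,989,552,005.12 bytes
1 TB = 10^12 bytes = 1,000,000,000,000 bytes
181,416,251,989,552,005.12 / 1,000,000,000,000 = 181,416.25 TB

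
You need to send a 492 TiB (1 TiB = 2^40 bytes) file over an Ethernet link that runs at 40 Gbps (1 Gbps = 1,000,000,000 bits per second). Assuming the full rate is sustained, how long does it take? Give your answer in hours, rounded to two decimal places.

492 TiB = 540,959,720,865,792 bytes = 4,327,677,766,926,336 bits
40 Gbps = 40,000,000,000 bits/s
time = 4,327,677,766,926,336 / 40,000,000,000 = 108,191.9442 s
108,191.9442 s / 3600 = 30.05 hours

30.05 hours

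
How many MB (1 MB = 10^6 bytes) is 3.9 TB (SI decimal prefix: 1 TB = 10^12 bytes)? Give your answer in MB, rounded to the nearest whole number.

3,900,000 MB

3.9 TB = 3.9 × 10^12 bytes = 3,900,000,000,000 bytes
1 MB = 10^6 bytes = 1,000,000 bytes
3,900,000,000,000 / 1,000,000 = 3,900,000 MB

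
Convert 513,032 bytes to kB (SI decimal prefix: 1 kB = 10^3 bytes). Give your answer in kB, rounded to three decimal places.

513.032 kB

513,032 bytes given.
1 kB = 10^3 bytes = 1,000 bytes
513,032 / 1,000 = 513.032 kB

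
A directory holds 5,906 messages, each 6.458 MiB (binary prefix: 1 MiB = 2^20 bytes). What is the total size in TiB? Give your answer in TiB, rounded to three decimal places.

0.036 TiB

Total = 5,906 × 6.458 MiB = 38140.948 MiB
= 38140.948 × 1,048,576 bytes = 39,993,682,690.048 bytes
1 TiB = 1,099,511,627,776 bytes
39,993,682,690.048 / 1,099,511,627,776 = 0.036 TiB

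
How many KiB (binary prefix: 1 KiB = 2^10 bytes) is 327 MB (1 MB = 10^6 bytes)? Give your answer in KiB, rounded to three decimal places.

319,335.938 KiB

327 MB = 327 × 10^6 bytes = 327,000,000 bytes
1 KiB = 1,024 bytes
327,000,000 / 1,024 = 319,335.938 KiB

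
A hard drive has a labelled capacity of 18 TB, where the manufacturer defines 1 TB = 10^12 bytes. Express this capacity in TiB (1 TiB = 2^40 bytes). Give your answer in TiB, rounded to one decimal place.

18 TB = 18 × 10^12 bytes = 18,000,000,000,000 bytes
1 TiB = 2^40 bytes = 1,099,511,627,776 bytes
18,000,000,000,000 / 1,099,511,627,776 = 16.4 TiB

16.4 TiB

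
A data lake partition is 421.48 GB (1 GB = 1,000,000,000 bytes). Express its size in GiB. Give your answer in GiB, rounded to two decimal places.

392.53 GiB

421.48 GB × 1,000,000,000 bytes/GB = 421,480,000,000 bytes
1 GiB = 1,073,741,824 bytes
421,480,000,000 / 1,073,741,824 = 392.53 GiB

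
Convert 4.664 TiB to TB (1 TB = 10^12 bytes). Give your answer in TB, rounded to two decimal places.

5.13 TB

4.664 TiB × 1,099,511,627,776 bytes/TiB = 5,128,122,231,947.264 bytes
1 TB = 10^12 bytes = 1,000,000,000,000 bytes
5,128,122,231,947.264 / 1,000,000,000,000 = 5.13 TB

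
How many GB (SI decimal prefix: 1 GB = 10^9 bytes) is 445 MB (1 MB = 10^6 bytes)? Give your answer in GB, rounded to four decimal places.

445 MB = 445 × 10^6 bytes = 445,000,000 bytes
1 GB = 10^9 bytes = 1,000,000,000 bytes
445,000,000 / 1,000,000,000 = 0.4450 GB

0.4450 GB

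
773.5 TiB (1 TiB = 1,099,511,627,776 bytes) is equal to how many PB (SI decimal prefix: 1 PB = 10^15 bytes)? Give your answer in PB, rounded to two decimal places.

0.85 PB

773.5 TiB = 773.5 × 2^40 bytes = 850,472,244,084,736 bytes
1 PB = 1,000,000,000,000,000 bytes
850,472,244,084,736 / 1,000,000,000,000,000 = 0.85 PB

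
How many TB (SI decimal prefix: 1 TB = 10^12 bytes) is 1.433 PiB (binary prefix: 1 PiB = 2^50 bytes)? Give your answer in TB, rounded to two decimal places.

1.433 PiB × 1,125,899,906,842,624 bytes/PiB = 1,613,414,566,505,480.192 bytes
1 TB = 1,000,000,000,000 bytes
1,613,414,566,505,480.192 / 1,000,000,000,000 = 1,613.41 TB

1,613.41 TB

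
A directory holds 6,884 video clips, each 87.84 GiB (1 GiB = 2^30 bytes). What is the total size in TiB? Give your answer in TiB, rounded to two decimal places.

590.52 TiB

Total = 6,884 × 87.84 GiB = 604690.56 GiB
= 604690.56 × 1,073,741,824 bytes = 649,281,544,849,981.44 bytes
1 TiB = 1,099,511,627,776 bytes
649,281,544,849,981.44 / 1,099,511,627,776 = 590.52 TiB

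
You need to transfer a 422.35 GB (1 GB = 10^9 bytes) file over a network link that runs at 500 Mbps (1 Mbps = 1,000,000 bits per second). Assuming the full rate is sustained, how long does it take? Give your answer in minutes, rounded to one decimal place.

422.35 GB = 422,350,000,000 bytes = 3,378,800,000,000 bits
500 Mbps = 500,000,000 bits/s
time = 3,378,800,000,000 / 500,000,000 = 6,757.60 s
6,757.60 s / 60 = 112.6 minutes

112.6 minutes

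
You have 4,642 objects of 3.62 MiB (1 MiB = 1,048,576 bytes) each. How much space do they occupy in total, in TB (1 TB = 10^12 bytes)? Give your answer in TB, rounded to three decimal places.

0.018 TB

Total = 4,642 × 3.62 MiB = 16804.04 MiB
= 16804.04 × 1,048,576 bytes = 17,620,313,047.04 bytes
1 TB = 1,000,000,000,000 bytes
17,620,313,047.04 / 1,000,000,000,000 = 0.018 TB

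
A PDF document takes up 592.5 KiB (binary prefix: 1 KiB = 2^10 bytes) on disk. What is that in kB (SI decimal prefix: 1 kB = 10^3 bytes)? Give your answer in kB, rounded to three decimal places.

592.5 KiB = 592.5 × 2^10 bytes = 606,720 bytes
1 kB = 1,000 bytes
606,720 / 1,000 = 606.720 kB

606.720 kB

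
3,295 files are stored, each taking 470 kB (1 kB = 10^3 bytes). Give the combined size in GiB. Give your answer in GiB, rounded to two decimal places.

Total = 3,295 × 470 kB = 1,548,650 kB
= 1,548,650 × 1,000 bytes = 1,548,650,000 bytes
1 GiB = 1,073,741,824 bytes
1,548,650,000 / 1,073,741,824 = 1.44 GiB

1.44 GiB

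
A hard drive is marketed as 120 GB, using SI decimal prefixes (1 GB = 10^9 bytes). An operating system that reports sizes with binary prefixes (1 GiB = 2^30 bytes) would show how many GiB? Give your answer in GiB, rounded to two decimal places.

120 GB × 1,000,000,000 bytes/GB = 120,000,000,000 bytes
1 GiB = 2^30 bytes = 1,073,741,824 bytes
120,000,000,000 / 1,073,741,824 = 111.76 GiB

111.76 GiB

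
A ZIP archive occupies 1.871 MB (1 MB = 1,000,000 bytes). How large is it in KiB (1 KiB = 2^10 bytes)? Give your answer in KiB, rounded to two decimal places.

1.871 MB × 1,000,000 bytes/MB = 1,871,000 bytes
1 KiB = 2^10 bytes = 1,024 bytes
1,871,000 / 1,024 = 1,827.15 KiB

1,827.15 KiB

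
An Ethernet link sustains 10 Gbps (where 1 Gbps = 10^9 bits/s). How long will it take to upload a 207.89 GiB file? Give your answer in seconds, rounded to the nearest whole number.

207.89 GiB = 223,220,187,791.36 bytes = 1,785,761,502,330.88 bits
10 Gbps = 10,000,000,000 bits/s
time = 1,785,761,502,330.88 / 10,000,000,000 = 179 s

179 seconds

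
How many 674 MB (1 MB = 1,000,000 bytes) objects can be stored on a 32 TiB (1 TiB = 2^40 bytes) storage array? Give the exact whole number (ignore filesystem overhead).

52,202

Capacity: 32 TiB = 35,184,372,088,832 bytes
Per item: 674 MB = 674,000,000 bytes
⌊35,184,372,088,832 / 674,000,000⌋ = 52,202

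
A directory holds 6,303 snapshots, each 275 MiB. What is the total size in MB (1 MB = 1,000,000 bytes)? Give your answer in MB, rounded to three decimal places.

1,817,522.995 MB

Total = 6,303 × 275 MiB = 1,733,325 MiB
= 1,733,325 × 1,048,576 bytes = 1,817,522,995,200 bytes
1 MB = 1,000,000 bytes
1,817,522,995,200 / 1,000,000 = 1,817,522.995 MB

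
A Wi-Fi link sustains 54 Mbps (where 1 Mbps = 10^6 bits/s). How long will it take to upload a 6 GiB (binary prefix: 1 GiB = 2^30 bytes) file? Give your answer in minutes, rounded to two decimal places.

6 GiB = 6,442,450,944 bytes = 51,539,607,552 bits
54 Mbps = 54,000,000 bits/s
time = 51,539,607,552 / 54,000,000 = 954.437 s
954.437 s / 60 = 15.91 minutes

15.91 minutes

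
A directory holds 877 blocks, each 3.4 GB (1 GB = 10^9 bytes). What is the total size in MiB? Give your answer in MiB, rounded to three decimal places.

2,843,666.077 MiB

Total = 877 × 3.4 GB = 2981.8 GB
= 2981.8 × 1,000,000,000 bytes = 2,981,800,000,000 bytes
1 MiB = 1,048,576 bytes
2,981,800,000,000 / 1,048,576 = 2,843,666.077 MiB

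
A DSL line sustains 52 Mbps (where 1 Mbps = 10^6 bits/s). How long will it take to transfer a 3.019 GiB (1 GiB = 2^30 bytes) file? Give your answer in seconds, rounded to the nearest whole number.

499 seconds

3.019 GiB = 3,241,626,566.656 bytes = 25,933,012,533.248 bits
52 Mbps = 52,000,000 bits/s
time = 25,933,012,533.248 / 52,000,000 = 499 s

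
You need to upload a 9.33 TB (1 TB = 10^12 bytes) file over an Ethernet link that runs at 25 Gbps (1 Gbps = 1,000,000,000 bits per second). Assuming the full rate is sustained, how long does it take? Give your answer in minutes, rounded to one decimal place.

49.8 minutes

9.33 TB = 9,330,000,000,000 bytes = 74,640,000,000,000 bits
25 Gbps = 25,000,000,000 bits/s
time = 74,640,000,000,000 / 25,000,000,000 = 2,985.60 s
2,985.60 s / 60 = 49.8 minutes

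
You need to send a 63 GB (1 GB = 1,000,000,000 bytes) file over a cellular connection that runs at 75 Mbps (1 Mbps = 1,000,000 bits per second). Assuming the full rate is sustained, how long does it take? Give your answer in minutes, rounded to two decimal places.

112.00 minutes

63 GB = 63,000,000,000 bytes = 504,000,000,000 bits
75 Mbps = 75,000,000 bits/s
time = 504,000,000,000 / 75,000,000 = 6,720.000 s
6,720.000 s / 60 = 112.00 minutes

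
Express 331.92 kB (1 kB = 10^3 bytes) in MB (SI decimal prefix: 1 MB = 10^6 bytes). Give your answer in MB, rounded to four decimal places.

0.3319 MB

331.92 kB = 331.92 × 10^3 bytes = 331,920 bytes
1 MB = 10^6 bytes = 1,000,000 bytes
331,920 / 1,000,000 = 0.3319 MB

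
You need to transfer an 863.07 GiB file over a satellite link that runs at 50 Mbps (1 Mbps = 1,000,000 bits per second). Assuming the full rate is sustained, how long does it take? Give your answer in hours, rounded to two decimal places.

863.07 GiB = 926,714,356,039.68 bytes = 7,413,714,848,317.44 bits
50 Mbps = 50,000,000 bits/s
time = 7,413,714,848,317.44 / 50,000,000 = 148,274.2970 s
148,274.2970 s / 3600 = 41.19 hours

41.19 hours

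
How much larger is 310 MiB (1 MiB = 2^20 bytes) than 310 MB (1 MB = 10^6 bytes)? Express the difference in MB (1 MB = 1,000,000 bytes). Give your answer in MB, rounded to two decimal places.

310 MiB = 310 × 1,048,576 = 325,058,560 bytes
310 MB = 310 × 1,000,000 = 310,000,000 bytes
difference = 15,058,560 bytes
15,058,560 / 1,000,000 = 15.06 MB

15.06 MB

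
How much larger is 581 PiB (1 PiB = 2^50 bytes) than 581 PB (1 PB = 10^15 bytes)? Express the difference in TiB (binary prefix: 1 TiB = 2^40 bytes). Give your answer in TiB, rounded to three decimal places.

66,527.578 TiB

581 PiB = 581 × 1,125,899,906,842,624 = 654,147,845,875,564,544 bytes
581 PB = 581 × 1,000,000,000,000,000 = 581,000,000,000,000,000 bytes
difference = 73,147,845,875,564,544 bytes
73,147,845,875,564,544 / 1,099,511,627,776 = 66,527.578 TiB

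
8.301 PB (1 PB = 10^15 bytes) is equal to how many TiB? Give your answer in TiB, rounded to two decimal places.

7,549.72 TiB

8.301 PB = 8.301 × 10^15 bytes = 8,301,000,000,000,000 bytes
1 TiB = 2^40 bytes = 1,099,511,627,776 bytes
8,301,000,000,000,000 / 1,099,511,627,776 = 7,549.72 TiB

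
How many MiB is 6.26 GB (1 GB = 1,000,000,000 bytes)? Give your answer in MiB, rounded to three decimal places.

6.26 GB = 6.26 × 10^9 bytes = 6,260,000,000 bytes
1 MiB = 2^20 bytes = 1,048,576 bytes
6,260,000,000 / 1,048,576 = 5,970.001 MiB

5,970.001 MiB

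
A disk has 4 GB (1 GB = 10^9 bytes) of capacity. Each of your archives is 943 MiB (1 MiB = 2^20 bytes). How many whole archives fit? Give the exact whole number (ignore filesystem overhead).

4

Capacity: 4 GB = 4,000,000,000 bytes
Per item: 943 MiB = 988,807,168 bytes
⌊4,000,000,000 / 988,807,168⌋ = 4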